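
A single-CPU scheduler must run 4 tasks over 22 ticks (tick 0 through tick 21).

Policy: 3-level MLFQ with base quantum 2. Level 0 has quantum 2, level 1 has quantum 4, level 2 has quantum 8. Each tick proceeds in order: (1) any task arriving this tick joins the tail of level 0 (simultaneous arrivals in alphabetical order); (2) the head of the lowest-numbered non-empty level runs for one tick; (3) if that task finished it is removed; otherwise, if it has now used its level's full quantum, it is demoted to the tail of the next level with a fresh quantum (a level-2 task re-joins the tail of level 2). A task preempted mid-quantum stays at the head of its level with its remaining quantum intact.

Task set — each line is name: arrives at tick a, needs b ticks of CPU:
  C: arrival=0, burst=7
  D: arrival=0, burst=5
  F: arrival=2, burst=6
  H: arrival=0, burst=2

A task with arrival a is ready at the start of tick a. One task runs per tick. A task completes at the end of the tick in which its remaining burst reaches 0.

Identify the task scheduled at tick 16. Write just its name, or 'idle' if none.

t=0: L0/L1/L2 = CDH/-/- → run C
t=1: L0/L1/L2 = CDH/-/- → run C
t=2: L0/L1/L2 = DHF/C/- → run D
t=3: L0/L1/L2 = DHF/C/- → run D
t=4: L0/L1/L2 = HF/CD/- → run H
t=5: L0/L1/L2 = HF/CD/- → run H
t=6: L0/L1/L2 = F/CD/- → run F
t=7: L0/L1/L2 = F/CD/- → run F
t=8: L0/L1/L2 = -/CDF/- → run C
t=9: L0/L1/L2 = -/CDF/- → run C
t=10: L0/L1/L2 = -/CDF/- → run C
t=11: L0/L1/L2 = -/CDF/- → run C
t=12: L0/L1/L2 = -/DF/C → run D
t=13: L0/L1/L2 = -/DF/C → run D
t=14: L0/L1/L2 = -/DF/C → run D
t=15: L0/L1/L2 = -/F/C → run F
t=16: L0/L1/L2 = -/F/C → run F
t=17: L0/L1/L2 = -/F/C → run F
t=18: L0/L1/L2 = -/F/C → run F
t=19: L0/L1/L2 = -/-/C → run C
t=20: (idle)
t=21: (idle)

running at tick 16 = F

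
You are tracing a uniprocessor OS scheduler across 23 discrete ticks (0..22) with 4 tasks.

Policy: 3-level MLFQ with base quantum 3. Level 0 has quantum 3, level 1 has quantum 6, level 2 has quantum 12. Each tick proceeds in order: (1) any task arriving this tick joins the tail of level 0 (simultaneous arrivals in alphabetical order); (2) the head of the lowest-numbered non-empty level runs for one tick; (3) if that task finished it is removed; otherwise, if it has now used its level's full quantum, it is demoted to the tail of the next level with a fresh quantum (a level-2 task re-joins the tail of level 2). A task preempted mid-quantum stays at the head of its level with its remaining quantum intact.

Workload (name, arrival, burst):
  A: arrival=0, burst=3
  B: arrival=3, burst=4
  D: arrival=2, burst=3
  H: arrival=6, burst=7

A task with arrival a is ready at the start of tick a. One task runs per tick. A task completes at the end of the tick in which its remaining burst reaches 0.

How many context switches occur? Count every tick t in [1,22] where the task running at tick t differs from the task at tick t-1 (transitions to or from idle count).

t=0: L0/L1/L2 = A/-/- → run A
t=1: L0/L1/L2 = A/-/- → run A
t=2: L0/L1/L2 = AD/-/- → run A
t=3: L0/L1/L2 = DB/-/- → run D
t=4: L0/L1/L2 = DB/-/- → run D
t=5: L0/L1/L2 = DB/-/- → run D
t=6: L0/L1/L2 = BH/-/- → run B
t=7: L0/L1/L2 = BH/-/- → run B
t=8: L0/L1/L2 = BH/-/- → run B
t=9: L0/L1/L2 = H/B/- → run H
t=10: L0/L1/L2 = H/B/- → run H
t=11: L0/L1/L2 = H/B/- → run H
t=12: L0/L1/L2 = -/BH/- → run B
t=13: L0/L1/L2 = -/H/- → run H
t=14: L0/L1/L2 = -/H/- → run H
t=15: L0/L1/L2 = -/H/- → run H
t=16: L0/L1/L2 = -/H/- → run H
t=17: (idle)
t=18: (idle)
t=19: (idle)
t=20: (idle)
t=21: (idle)
t=22: (idle)

context switches = 6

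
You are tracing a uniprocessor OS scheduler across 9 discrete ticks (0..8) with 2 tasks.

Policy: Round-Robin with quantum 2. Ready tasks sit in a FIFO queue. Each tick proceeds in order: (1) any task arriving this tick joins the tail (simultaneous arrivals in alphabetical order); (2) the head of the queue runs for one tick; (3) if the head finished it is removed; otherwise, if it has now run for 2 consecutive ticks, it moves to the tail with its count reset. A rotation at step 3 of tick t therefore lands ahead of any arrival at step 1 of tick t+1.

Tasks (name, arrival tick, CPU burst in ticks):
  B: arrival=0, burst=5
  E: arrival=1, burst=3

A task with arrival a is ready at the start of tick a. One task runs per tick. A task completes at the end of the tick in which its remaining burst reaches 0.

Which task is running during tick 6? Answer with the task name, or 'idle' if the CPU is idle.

running at tick 6 = E

t=0: queue=[B] q_used=0 → run B
t=1: queue=[B,E] q_used=1 → run B
t=2: queue=[E,B] q_used=0 → run E
t=3: queue=[E,B] q_used=1 → run E
t=4: queue=[B,E] q_used=0 → run B
t=5: queue=[B,E] q_used=1 → run B
t=6: queue=[E,B] q_used=0 → run E
t=7: queue=[B] q_used=0 → run B
t=8: (idle)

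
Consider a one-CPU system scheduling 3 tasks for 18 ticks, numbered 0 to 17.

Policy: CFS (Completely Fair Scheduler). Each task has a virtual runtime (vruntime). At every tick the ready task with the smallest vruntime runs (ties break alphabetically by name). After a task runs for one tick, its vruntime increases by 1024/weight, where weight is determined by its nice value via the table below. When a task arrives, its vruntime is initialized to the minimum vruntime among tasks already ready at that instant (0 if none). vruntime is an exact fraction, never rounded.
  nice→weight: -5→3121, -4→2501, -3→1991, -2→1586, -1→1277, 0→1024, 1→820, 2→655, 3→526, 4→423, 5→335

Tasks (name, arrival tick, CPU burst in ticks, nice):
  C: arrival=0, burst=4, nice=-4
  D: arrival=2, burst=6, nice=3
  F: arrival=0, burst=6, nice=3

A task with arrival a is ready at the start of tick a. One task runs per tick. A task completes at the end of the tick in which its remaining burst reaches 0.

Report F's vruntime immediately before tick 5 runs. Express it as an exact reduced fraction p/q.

vruntime(F, start of tick 5) = 512/263

t=0: vr[C=0 F=0] → run C
t=1: vr[C=1024/2501 F=0] → run F
t=2: vr[C=1024/2501 D=1024/2501 F=512/263] → run C
t=3: vr[C=2048/2501 D=1024/2501 F=512/263] → run D
t=4: vr[C=2048/2501 D=1549824/657763 F=512/263] → run C
t=5: vr[C=3072/2501 D=1549824/657763 F=512/263] → run C
t=6: vr[D=1549824/657763 F=512/263] → run F
t=7: vr[D=1549824/657763 F=1024/263] → run D
t=8: vr[D=2830336/657763 F=1024/263] → run F
t=9: vr[D=2830336/657763 F=1536/263] → run D
t=10: vr[D=4110848/657763 F=1536/263] → run F
t=11: vr[D=4110848/657763 F=2048/263] → run D
t=12: vr[D=5391360/657763 F=2048/263] → run F
t=13: vr[D=5391360/657763 F=2560/263] → run D
t=14: vr[D=6671872/657763 F=2560/263] → run F
t=15: vr[D=6671872/657763] → run D
t=16: (idle)
t=17: (idle)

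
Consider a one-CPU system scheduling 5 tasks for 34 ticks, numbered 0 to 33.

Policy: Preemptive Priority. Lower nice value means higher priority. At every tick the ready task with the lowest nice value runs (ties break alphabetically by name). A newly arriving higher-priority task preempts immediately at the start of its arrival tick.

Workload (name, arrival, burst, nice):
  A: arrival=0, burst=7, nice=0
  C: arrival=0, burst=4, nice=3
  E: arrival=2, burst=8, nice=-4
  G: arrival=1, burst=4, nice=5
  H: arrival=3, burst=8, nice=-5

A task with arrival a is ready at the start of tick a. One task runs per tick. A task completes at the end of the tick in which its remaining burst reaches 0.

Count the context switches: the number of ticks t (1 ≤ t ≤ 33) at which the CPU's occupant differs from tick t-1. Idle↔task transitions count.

context switches = 7

t=0: ready={A,C} → run A
t=1: ready={A,C,G} → run A
t=2: ready={A,C,E,G} → run E
t=3: ready={A,C,E,G,H} → run H
t=4: ready={A,C,E,G,H} → run H
t=5: ready={A,C,E,G,H} → run H
t=6: ready={A,C,E,G,H} → run H
t=7: ready={A,C,E,G,H} → run H
t=8: ready={A,C,E,G,H} → run H
t=9: ready={A,C,E,G,H} → run H
t=10: ready={A,C,E,G,H} → run H
t=11: ready={A,C,E,G} → run E
t=12: ready={A,C,E,G} → run E
t=13: ready={A,C,E,G} → run E
t=14: ready={A,C,E,G} → run E
t=15: ready={A,C,E,G} → run E
t=16: ready={A,C,E,G} → run E
t=17: ready={A,C,E,G} → run E
t=18: ready={A,C,G} → run A
t=19: ready={A,C,G} → run A
t=20: ready={A,C,G} → run A
t=21: ready={A,C,G} → run A
t=22: ready={A,C,G} → run A
t=23: ready={C,G} → run C
t=24: ready={C,G} → run C
t=25: ready={C,G} → run C
t=26: ready={C,G} → run C
t=27: ready={G} → run G
t=28: ready={G} → run G
t=29: ready={G} → run G
t=30: ready={G} → run G
t=31: (idle)
t=32: (idle)
t=33: (idle)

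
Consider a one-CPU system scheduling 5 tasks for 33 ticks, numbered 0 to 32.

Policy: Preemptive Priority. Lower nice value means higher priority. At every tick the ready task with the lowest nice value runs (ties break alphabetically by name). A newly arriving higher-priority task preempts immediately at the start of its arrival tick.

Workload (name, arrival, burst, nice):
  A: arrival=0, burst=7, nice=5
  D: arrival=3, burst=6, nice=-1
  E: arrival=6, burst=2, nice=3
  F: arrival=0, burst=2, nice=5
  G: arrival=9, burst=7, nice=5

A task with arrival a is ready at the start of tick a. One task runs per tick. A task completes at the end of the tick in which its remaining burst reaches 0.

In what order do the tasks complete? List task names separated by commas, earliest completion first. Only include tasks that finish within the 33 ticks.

t=0: ready={A,F} → run A
t=1: ready={A,F} → run A
t=2: ready={A,F} → run A
t=3: ready={A,D,F} → run D
t=4: ready={A,D,F} → run D
t=5: ready={A,D,F} → run D
t=6: ready={A,D,E,F} → run D
t=7: ready={A,D,E,F} → run D
t=8: ready={A,D,E,F} → run D
t=9: ready={A,E,F,G} → run E
t=10: ready={A,E,F,G} → run E
t=11: ready={A,F,G} → run A
t=12: ready={A,F,G} → run A
t=13: ready={A,F,G} → run A
t=14: ready={A,F,G} → run A
t=15: ready={F,G} → run F
t=16: ready={F,G} → run F
t=17: ready={G} → run G
t=18: ready={G} → run G
t=19: ready={G} → run G
t=20: ready={G} → run G
t=21: ready={G} → run G
t=22: ready={G} → run G
t=23: ready={G} → run G
t=24: (idle)
t=25: (idle)
t=26: (idle)
t=27: (idle)
t=28: (idle)
t=29: (idle)
t=30: (idle)
t=31: (idle)
t=32: (idle)

completion order = D, E, A, F, G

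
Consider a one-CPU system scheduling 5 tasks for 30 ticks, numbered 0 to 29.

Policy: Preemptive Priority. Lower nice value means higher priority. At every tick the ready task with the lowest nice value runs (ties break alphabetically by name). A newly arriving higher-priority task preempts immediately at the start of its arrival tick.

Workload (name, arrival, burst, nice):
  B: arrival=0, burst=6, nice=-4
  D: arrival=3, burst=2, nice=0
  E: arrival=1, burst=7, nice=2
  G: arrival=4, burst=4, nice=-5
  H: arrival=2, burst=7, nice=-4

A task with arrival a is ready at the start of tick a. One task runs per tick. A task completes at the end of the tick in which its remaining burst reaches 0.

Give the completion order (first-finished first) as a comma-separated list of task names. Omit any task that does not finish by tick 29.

t=0: ready={B} → run B
t=1: ready={B,E} → run B
t=2: ready={B,E,H} → run B
t=3: ready={B,D,E,H} → run B
t=4: ready={B,D,E,G,H} → run G
t=5: ready={B,D,E,G,H} → run G
t=6: ready={B,D,E,G,H} → run G
t=7: ready={B,D,E,G,H} → run G
t=8: ready={B,D,E,H} → run B
t=9: ready={B,D,E,H} → run B
t=10: ready={D,E,H} → run H
t=11: ready={D,E,H} → run H
t=12: ready={D,E,H} → run H
t=13: ready={D,E,H} → run H
t=14: ready={D,E,H} → run H
t=15: ready={D,E,H} → run H
t=16: ready={D,E,H} → run H
t=17: ready={D,E} → run D
t=18: ready={D,E} → run D
t=19: ready={E} → run E
t=20: ready={E} → run E
t=21: ready={E} → run E
t=22: ready={E} → run E
t=23: ready={E} → run E
t=24: ready={E} → run E
t=25: ready={E} → run E
t=26: (idle)
t=27: (idle)
t=28: (idle)
t=29: (idle)

completion order = G, B, H, D, E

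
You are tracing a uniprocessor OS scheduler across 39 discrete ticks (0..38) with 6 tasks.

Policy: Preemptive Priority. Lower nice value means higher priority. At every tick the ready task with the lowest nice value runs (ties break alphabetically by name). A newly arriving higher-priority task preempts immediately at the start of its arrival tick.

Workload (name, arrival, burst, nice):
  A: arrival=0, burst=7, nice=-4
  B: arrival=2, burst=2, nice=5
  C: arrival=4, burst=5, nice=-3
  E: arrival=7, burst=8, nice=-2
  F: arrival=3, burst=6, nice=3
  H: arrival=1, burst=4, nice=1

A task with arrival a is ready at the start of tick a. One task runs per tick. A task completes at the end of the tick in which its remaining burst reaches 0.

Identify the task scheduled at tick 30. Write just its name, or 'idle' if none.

running at tick 30 = B

t=0: ready={A} → run A
t=1: ready={A,H} → run A
t=2: ready={A,B,H} → run A
t=3: ready={A,B,F,H} → run A
t=4: ready={A,B,C,F,H} → run A
t=5: ready={A,B,C,F,H} → run A
t=6: ready={A,B,C,F,H} → run A
t=7: ready={B,C,E,F,H} → run C
t=8: ready={B,C,E,F,H} → run C
t=9: ready={B,C,E,F,H} → run C
t=10: ready={B,C,E,F,H} → run C
t=11: ready={B,C,E,F,H} → run C
t=12: ready={B,E,F,H} → run E
t=13: ready={B,E,F,H} → run E
t=14: ready={B,E,F,H} → run E
t=15: ready={B,E,F,H} → run E
t=16: ready={B,E,F,H} → run E
t=17: ready={B,E,F,H} → run E
t=18: ready={B,E,F,H} → run E
t=19: ready={B,E,F,H} → run E
t=20: ready={B,F,H} → run H
t=21: ready={B,F,H} → run H
t=22: ready={B,F,H} → run H
t=23: ready={B,F,H} → run H
t=24: ready={B,F} → run F
t=25: ready={B,F} → run F
t=26: ready={B,F} → run F
t=27: ready={B,F} → run F
t=28: ready={B,F} → run F
t=29: ready={B,F} → run F
t=30: ready={B} → run B
t=31: ready={B} → run B
t=32: (idle)
t=33: (idle)
t=34: (idle)
t=35: (idle)
t=36: (idle)
t=37: (idle)
t=38: (idle)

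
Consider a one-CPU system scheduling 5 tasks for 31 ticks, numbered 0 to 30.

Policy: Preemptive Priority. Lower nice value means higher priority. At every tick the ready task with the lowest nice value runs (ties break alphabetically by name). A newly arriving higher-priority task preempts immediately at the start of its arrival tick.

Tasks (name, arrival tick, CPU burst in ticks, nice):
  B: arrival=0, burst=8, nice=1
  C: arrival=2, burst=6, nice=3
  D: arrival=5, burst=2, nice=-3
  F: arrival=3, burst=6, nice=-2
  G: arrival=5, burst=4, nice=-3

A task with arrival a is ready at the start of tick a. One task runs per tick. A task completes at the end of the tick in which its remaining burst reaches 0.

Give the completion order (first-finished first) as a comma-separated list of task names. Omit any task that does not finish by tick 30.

t=0: ready={B} → run B
t=1: ready={B} → run B
t=2: ready={B,C} → run B
t=3: ready={B,C,F} → run F
t=4: ready={B,C,F} → run F
t=5: ready={B,C,D,F,G} → run D
t=6: ready={B,C,D,F,G} → run D
t=7: ready={B,C,F,G} → run G
t=8: ready={B,C,F,G} → run G
t=9: ready={B,C,F,G} → run G
t=10: ready={B,C,F,G} → run G
t=11: ready={B,C,F} → run F
t=12: ready={B,C,F} → run F
t=13: ready={B,C,F} → run F
t=14: ready={B,C,F} → run F
t=15: ready={B,C} → run B
t=16: ready={B,C} → run B
t=17: ready={B,C} → run B
t=18: ready={B,C} → run B
t=19: ready={B,C} → run B
t=20: ready={C} → run C
t=21: ready={C} → run C
t=22: ready={C} → run C
t=23: ready={C} → run C
t=24: ready={C} → run C
t=25: ready={C} → run C
t=26: (idle)
t=27: (idle)
t=28: (idle)
t=29: (idle)
t=30: (idle)

completion order = D, G, F, B, C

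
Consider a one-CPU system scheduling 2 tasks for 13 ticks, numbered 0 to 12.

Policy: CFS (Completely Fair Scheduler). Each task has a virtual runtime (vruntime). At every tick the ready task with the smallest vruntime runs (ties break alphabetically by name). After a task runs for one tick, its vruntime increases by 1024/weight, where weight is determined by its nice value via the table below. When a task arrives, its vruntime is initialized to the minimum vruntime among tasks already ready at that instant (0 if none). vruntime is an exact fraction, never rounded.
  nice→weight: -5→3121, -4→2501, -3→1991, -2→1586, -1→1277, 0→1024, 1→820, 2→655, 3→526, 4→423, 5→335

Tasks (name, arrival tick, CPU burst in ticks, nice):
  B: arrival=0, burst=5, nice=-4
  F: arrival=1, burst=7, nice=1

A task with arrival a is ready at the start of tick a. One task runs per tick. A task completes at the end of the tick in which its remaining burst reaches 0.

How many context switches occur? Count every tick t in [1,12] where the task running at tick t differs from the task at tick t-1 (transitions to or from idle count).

t=0: vr[B=0] → run B
t=1: vr[B=1024/2501 F=1024/2501] → run B
t=2: vr[B=2048/2501 F=1024/2501] → run F
t=3: vr[B=2048/2501 F=20736/12505] → run B
t=4: vr[B=3072/2501 F=20736/12505] → run B
t=5: vr[B=4096/2501 F=20736/12505] → run B
t=6: vr[F=20736/12505] → run F
t=7: vr[F=36352/12505] → run F
t=8: vr[F=51968/12505] → run F
t=9: vr[F=67584/12505] → run F
t=10: vr[F=16640/2501] → run F
t=11: vr[F=98816/12505] → run F
t=12: (idle)

context switches = 4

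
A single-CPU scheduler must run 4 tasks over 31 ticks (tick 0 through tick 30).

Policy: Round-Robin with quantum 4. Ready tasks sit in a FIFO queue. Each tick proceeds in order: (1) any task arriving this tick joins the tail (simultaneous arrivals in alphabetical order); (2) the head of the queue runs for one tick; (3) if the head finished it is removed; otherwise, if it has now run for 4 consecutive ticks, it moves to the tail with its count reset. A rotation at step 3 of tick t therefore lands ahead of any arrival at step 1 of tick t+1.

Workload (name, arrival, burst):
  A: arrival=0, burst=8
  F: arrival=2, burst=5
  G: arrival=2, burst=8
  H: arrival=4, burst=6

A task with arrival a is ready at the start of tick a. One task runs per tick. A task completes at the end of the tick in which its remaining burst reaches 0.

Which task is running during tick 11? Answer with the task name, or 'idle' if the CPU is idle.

t=0: queue=[A] q_used=0 → run A
t=1: queue=[A] q_used=1 → run A
t=2: queue=[A,F,G] q_used=2 → run A
t=3: queue=[A,F,G] q_used=3 → run A
t=4: queue=[F,G,A,H] q_used=0 → run F
t=5: queue=[F,G,A,H] q_used=1 → run F
t=6: queue=[F,G,A,H] q_used=2 → run F
t=7: queue=[F,G,A,H] q_used=3 → run F
t=8: queue=[G,A,H,F] q_used=0 → run G
t=9: queue=[G,A,H,F] q_used=1 → run G
t=10: queue=[G,A,H,F] q_used=2 → run G
t=11: queue=[G,A,H,F] q_used=3 → run G
t=12: queue=[A,H,F,G] q_used=0 → run A
t=13: queue=[A,H,F,G] q_used=1 → run A
t=14: queue=[A,H,F,G] q_used=2 → run A
t=15: queue=[A,H,F,G] q_used=3 → run A
t=16: queue=[H,F,G] q_used=0 → run H
t=17: queue=[H,F,G] q_used=1 → run H
t=18: queue=[H,F,G] q_used=2 → run H
t=19: queue=[H,F,G] q_used=3 → run H
t=20: queue=[F,G,H] q_used=0 → run F
t=21: queue=[G,H] q_used=0 → run G
t=22: queue=[G,H] q_used=1 → run G
t=23: queue=[G,H] q_used=2 → run G
t=24: queue=[G,H] q_used=3 → run G
t=25: queue=[H] q_used=0 → run H
t=26: queue=[H] q_used=1 → run H
t=27: (idle)
t=28: (idle)
t=29: (idle)
t=30: (idle)

running at tick 11 = G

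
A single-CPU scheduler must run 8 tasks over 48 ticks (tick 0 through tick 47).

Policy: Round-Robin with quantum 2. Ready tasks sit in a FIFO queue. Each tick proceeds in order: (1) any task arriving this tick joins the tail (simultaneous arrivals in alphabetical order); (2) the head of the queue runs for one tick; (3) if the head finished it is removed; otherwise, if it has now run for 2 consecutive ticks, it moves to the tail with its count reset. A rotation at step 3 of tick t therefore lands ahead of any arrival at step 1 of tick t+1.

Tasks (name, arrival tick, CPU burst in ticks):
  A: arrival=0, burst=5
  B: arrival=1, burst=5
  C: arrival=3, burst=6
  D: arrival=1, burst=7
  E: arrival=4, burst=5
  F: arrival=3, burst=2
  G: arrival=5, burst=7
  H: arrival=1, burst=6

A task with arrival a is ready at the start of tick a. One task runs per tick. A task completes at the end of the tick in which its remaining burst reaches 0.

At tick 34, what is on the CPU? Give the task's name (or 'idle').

running at tick 34 = H

t=0: queue=[A] q_used=0 → run A
t=1: queue=[A,B,D,H] q_used=1 → run A
t=2: queue=[B,D,H,A] q_used=0 → run B
t=3: queue=[B,D,H,A,C,F] q_used=1 → run B
t=4: queue=[D,H,A,C,F,B,E] q_used=0 → run D
t=5: queue=[D,H,A,C,F,B,E,G] q_used=1 → run D
t=6: queue=[H,A,C,F,B,E,G,D] q_used=0 → run H
t=7: queue=[H,A,C,F,B,E,G,D] q_used=1 → run H
t=8: queue=[A,C,F,B,E,G,D,H] q_used=0 → run A
t=9: queue=[A,C,F,B,E,G,D,H] q_used=1 → run A
t=10: queue=[C,F,B,E,G,D,H,A] q_used=0 → run C
t=11: queue=[C,F,B,E,G,D,H,A] q_used=1 → run C
t=12: queue=[F,B,E,G,D,H,A,C] q_used=0 → run F
t=13: queue=[F,B,E,G,D,H,A,C] q_used=1 → run F
t=14: queue=[B,E,G,D,H,A,C] q_used=0 → run B
t=15: queue=[B,E,G,D,H,A,C] q_used=1 → run B
t=16: queue=[E,G,D,H,A,C,B] q_used=0 → run E
t=17: queue=[E,G,D,H,A,C,B] q_used=1 → run E
t=18: queue=[G,D,H,A,C,B,E] q_used=0 → run G
t=19: queue=[G,D,H,A,C,B,E] q_used=1 → run G
t=20: queue=[D,H,A,C,B,E,G] q_used=0 → run D
t=21: queue=[D,H,A,C,B,E,G] q_used=1 → run D
t=22: queue=[H,A,C,B,E,G,D] q_used=0 → run H
t=23: queue=[H,A,C,B,E,G,D] q_used=1 → run H
t=24: queue=[A,C,B,E,G,D,H] q_used=0 → run A
t=25: queue=[C,B,E,G,D,H] q_used=0 → run C
t=26: queue=[C,B,E,G,D,H] q_used=1 → run C
t=27: queue=[B,E,G,D,H,C] q_used=0 → run B
t=28: queue=[E,G,D,H,C] q_used=0 → run E
t=29: queue=[E,G,D,H,C] q_used=1 → run E
t=30: queue=[G,D,H,C,E] q_used=0 → run G
t=31: queue=[G,D,H,C,E] q_used=1 → run G
t=32: queue=[D,H,C,E,G] q_used=0 → run D
t=33: queue=[D,H,C,E,G] q_used=1 → run D
t=34: queue=[H,C,E,G,D] q_used=0 → run H
t=35: queue=[H,C,E,G,D] q_used=1 → run H
t=36: queue=[C,E,G,D] q_used=0 → run C
t=37: queue=[C,E,G,D] q_used=1 → run C
t=38: queue=[E,G,D] q_used=0 → run E
t=39: queue=[G,D] q_used=0 → run G
t=40: queue=[G,D] q_used=1 → run G
t=41: queue=[D,G] q_used=0 → run D
t=42: queue=[G] q_used=0 → run G
t=43: (idle)
t=44: (idle)
t=45: (idle)
t=46: (idle)
t=47: (idle)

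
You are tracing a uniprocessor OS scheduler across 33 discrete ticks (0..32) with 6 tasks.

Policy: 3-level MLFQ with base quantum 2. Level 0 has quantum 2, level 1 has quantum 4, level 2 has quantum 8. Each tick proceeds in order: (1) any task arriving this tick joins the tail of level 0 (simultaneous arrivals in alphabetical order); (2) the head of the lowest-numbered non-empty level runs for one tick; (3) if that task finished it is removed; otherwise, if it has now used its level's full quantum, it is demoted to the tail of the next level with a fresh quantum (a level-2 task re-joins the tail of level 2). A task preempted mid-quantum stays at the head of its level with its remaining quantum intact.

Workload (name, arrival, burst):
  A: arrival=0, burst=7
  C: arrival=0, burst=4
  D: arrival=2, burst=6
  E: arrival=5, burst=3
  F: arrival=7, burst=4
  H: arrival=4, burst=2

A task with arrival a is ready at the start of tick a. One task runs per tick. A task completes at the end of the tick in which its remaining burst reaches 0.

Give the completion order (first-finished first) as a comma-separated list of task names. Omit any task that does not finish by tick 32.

t=0: L0/L1/L2 = AC/-/- → run A
t=1: L0/L1/L2 = AC/-/- → run A
t=2: L0/L1/L2 = CD/A/- → run C
t=3: L0/L1/L2 = CD/A/- → run C
t=4: L0/L1/L2 = DH/AC/- → run D
t=5: L0/L1/L2 = DHE/AC/- → run D
t=6: L0/L1/L2 = HE/ACD/- → run H
t=7: L0/L1/L2 = HEF/ACD/- → run H
t=8: L0/L1/L2 = EF/ACD/- → run E
t=9: L0/L1/L2 = EF/ACD/- → run E
t=10: L0/L1/L2 = F/ACDE/- → run F
t=11: L0/L1/L2 = F/ACDE/- → run F
t=12: L0/L1/L2 = -/ACDEF/- → run A
t=13: L0/L1/L2 = -/ACDEF/- → run A
t=14: L0/L1/L2 = -/ACDEF/- → run A
t=15: L0/L1/L2 = -/ACDEF/- → run A
t=16: L0/L1/L2 = -/CDEF/A → run C
t=17: L0/L1/L2 = -/CDEF/A → run C
t=18: L0/L1/L2 = -/DEF/A → run D
t=19: L0/L1/L2 = -/DEF/A → run D
t=20: L0/L1/L2 = -/DEF/A → run D
t=21: L0/L1/L2 = -/DEF/A → run D
t=22: L0/L1/L2 = -/EF/A → run E
t=23: L0/L1/L2 = -/F/A → run F
t=24: L0/L1/L2 = -/F/A → run F
t=25: L0/L1/L2 = -/-/A → run A
t=26: (idle)
t=27: (idle)
t=28: (idle)
t=29: (idle)
t=30: (idle)
t=31: (idle)
t=32: (idle)

completion order = H, C, D, E, F, A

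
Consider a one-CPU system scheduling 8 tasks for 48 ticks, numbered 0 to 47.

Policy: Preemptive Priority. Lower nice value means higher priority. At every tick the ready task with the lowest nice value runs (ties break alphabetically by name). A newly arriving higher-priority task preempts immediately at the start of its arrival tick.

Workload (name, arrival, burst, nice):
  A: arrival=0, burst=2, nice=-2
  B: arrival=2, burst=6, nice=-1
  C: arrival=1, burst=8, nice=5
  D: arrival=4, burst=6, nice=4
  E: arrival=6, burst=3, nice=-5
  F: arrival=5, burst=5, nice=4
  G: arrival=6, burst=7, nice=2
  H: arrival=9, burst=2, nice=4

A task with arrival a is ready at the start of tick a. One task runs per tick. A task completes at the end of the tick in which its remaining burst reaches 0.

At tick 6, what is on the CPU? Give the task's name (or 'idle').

t=0: ready={A} → run A
t=1: ready={A,C} → run A
t=2: ready={B,C} → run B
t=3: ready={B,C} → run B
t=4: ready={B,C,D} → run B
t=5: ready={B,C,D,F} → run B
t=6: ready={B,C,D,E,F,G} → run E
t=7: ready={B,C,D,E,F,G} → run E
t=8: ready={B,C,D,E,F,G} → run E
t=9: ready={B,C,D,F,G,H} → run B
t=10: ready={B,C,D,F,G,H} → run B
t=11: ready={C,D,F,G,H} → run G
t=12: ready={C,D,F,G,H} → run G
t=13: ready={C,D,F,G,H} → run G
t=14: ready={C,D,F,G,H} → run G
t=15: ready={C,D,F,G,H} → run G
t=16: ready={C,D,F,G,H} → run G
t=17: ready={C,D,F,G,H} → run G
t=18: ready={C,D,F,H} → run D
t=19: ready={C,D,F,H} → run D
t=20: ready={C,D,F,H} → run D
t=21: ready={C,D,F,H} → run D
t=22: ready={C,D,F,H} → run D
t=23: ready={C,D,F,H} → run D
t=24: ready={C,F,H} → run F
t=25: ready={C,F,H} → run F
t=26: ready={C,F,H} → run F
t=27: ready={C,F,H} → run F
t=28: ready={C,F,H} → run F
t=29: ready={C,H} → run H
t=30: ready={C,H} → run H
t=31: ready={C} → run C
t=32: ready={C} → run C
t=33: ready={C} → run C
t=34: ready={C} → run C
t=35: ready={C} → run C
t=36: ready={C} → run C
t=37: ready={C} → run C
t=38: ready={C} → run C
t=39: (idle)
t=40: (idle)
t=41: (idle)
t=42: (idle)
t=43: (idle)
t=44: (idle)
t=45: (idle)
t=46: (idle)
t=47: (idle)

running at tick 6 = E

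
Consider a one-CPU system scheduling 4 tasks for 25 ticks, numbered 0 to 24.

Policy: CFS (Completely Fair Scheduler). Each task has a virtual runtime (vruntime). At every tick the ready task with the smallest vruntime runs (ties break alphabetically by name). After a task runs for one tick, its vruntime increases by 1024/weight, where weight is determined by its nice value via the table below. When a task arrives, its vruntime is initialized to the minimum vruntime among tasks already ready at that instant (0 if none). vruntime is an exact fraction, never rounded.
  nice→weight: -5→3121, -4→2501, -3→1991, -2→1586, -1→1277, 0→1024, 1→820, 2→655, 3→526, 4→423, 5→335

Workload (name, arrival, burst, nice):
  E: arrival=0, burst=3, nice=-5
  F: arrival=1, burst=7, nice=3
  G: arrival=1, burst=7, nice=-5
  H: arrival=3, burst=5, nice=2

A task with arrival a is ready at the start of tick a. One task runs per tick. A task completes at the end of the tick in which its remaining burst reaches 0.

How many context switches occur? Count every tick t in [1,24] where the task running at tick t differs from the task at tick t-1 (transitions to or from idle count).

t=0: vr[E=0] → run E
t=1: vr[E=1024/3121 F=1024/3121 G=1024/3121] → run E
t=2: vr[E=2048/3121 F=1024/3121 G=1024/3121] → run F
t=3: vr[E=2048/3121 F=1867264/820823 G=1024/3121 H=1024/3121] → run G
t=4: vr[E=2048/3121 F=1867264/820823 G=2048/3121 H=1024/3121] → run H
t=5: vr[E=2048/3121 F=1867264/820823 G=2048/3121 H=3866624/2044255] → run E
t=6: vr[F=1867264/820823 G=2048/3121 H=3866624/2044255] → run G
t=7: vr[F=1867264/820823 G=3072/3121 H=3866624/2044255] → run G
t=8: vr[F=1867264/820823 G=4096/3121 H=3866624/2044255] → run G
t=9: vr[F=1867264/820823 G=5120/3121 H=3866624/2044255] → run G
t=10: vr[F=1867264/820823 G=6144/3121 H=3866624/2044255] → run H
t=11: vr[F=1867264/820823 G=6144/3121 H=7062528/2044255] → run G
t=12: vr[F=1867264/820823 G=7168/3121 H=7062528/2044255] → run F
t=13: vr[F=3465216/820823 G=7168/3121 H=7062528/2044255] → run G
t=14: vr[F=3465216/820823 H=7062528/2044255] → run H
t=15: vr[F=3465216/820823 H=10258432/2044255] → run F
t=16: vr[F=5063168/820823 H=10258432/2044255] → run H
t=17: vr[F=5063168/820823 H=13454336/2044255] → run F
t=18: vr[F=6661120/820823 H=13454336/2044255] → run H
t=19: vr[F=6661120/820823] → run F
t=20: vr[F=8259072/820823] → run F
t=21: vr[F=9857024/820823] → run F
t=22: (idle)
t=23: (idle)
t=24: (idle)

context switches = 16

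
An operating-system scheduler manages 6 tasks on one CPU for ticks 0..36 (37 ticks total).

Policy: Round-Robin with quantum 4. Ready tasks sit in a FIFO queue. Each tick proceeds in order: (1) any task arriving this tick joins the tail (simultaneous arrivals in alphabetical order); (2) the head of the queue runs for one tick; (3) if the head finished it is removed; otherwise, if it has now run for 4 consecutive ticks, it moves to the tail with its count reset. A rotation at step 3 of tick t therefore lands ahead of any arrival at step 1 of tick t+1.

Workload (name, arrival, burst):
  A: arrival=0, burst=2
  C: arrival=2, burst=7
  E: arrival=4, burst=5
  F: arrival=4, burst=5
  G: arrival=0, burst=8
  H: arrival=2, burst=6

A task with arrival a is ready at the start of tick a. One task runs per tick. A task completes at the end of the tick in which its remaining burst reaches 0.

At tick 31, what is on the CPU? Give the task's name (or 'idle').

t=0: queue=[A,G] q_used=0 → run A
t=1: queue=[A,G] q_used=1 → run A
t=2: queue=[G,C,H] q_used=0 → run G
t=3: queue=[G,C,H] q_used=1 → run G
t=4: queue=[G,C,H,E,F] q_used=2 → run G
t=5: queue=[G,C,H,E,F] q_used=3 → run G
t=6: queue=[C,H,E,F,G] q_used=0 → run C
t=7: queue=[C,H,E,F,G] q_used=1 → run C
t=8: queue=[C,H,E,F,G] q_used=2 → run C
t=9: queue=[C,H,E,F,G] q_used=3 → run C
t=10: queue=[H,E,F,G,C] q_used=0 → run H
t=11: queue=[H,E,F,G,C] q_used=1 → run H
t=12: queue=[H,E,F,G,C] q_used=2 → run H
t=13: queue=[H,E,F,G,C] q_used=3 → run H
t=14: queue=[E,F,G,C,H] q_used=0 → run E
t=15: queue=[E,F,G,C,H] q_used=1 → run E
t=16: queue=[E,F,G,C,H] q_used=2 → run E
t=17: queue=[E,F,G,C,H] q_used=3 → run E
t=18: queue=[F,G,C,H,E] q_used=0 → run F
t=19: queue=[F,G,C,H,E] q_used=1 → run F
t=20: queue=[F,G,C,H,E] q_used=2 → run F
t=21: queue=[F,G,C,H,E] q_used=3 → run F
t=22: queue=[G,C,H,E,F] q_used=0 → run G
t=23: queue=[G,C,H,E,F] q_used=1 → run G
t=24: queue=[G,C,H,E,F] q_used=2 → run G
t=25: queue=[G,C,H,E,F] q_used=3 → run G
t=26: queue=[C,H,E,F] q_used=0 → run C
t=27: queue=[C,H,E,F] q_used=1 → run C
t=28: queue=[C,H,E,F] q_used=2 → run C
t=29: queue=[H,E,F] q_used=0 → run H
t=30: queue=[H,E,F] q_used=1 → run H
t=31: queue=[E,F] q_used=0 → run E
t=32: queue=[F] q_used=0 → run F
t=33: (idle)
t=34: (idle)
t=35: (idle)
t=36: (idle)

running at tick 31 = E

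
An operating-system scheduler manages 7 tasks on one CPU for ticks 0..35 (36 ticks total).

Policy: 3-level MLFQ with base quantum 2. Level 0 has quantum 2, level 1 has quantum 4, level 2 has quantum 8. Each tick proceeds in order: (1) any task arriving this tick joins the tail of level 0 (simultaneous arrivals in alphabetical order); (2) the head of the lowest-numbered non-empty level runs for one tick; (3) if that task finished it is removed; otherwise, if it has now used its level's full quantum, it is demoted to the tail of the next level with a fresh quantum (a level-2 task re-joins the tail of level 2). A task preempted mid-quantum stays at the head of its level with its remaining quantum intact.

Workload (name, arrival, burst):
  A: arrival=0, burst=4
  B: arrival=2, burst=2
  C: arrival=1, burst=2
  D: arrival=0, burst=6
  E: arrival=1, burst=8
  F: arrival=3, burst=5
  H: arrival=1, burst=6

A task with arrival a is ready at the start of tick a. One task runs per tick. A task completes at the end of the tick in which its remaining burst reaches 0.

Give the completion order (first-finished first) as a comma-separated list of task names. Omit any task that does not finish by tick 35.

completion order = C, B, A, D, H, F, E

t=0: L0/L1/L2 = AD/-/- → run A
t=1: L0/L1/L2 = ADCEH/-/- → run A
t=2: L0/L1/L2 = DCEHB/A/- → run D
t=3: L0/L1/L2 = DCEHBF/A/- → run D
t=4: L0/L1/L2 = CEHBF/AD/- → run C
t=5: L0/L1/L2 = CEHBF/AD/- → run C
t=6: L0/L1/L2 = EHBF/AD/- → run E
t=7: L0/L1/L2 = EHBF/AD/- → run E
t=8: L0/L1/L2 = HBF/ADE/- → run H
t=9: L0/L1/L2 = HBF/ADE/- → run H
t=10: L0/L1/L2 = BF/ADEH/- → run B
t=11: L0/L1/L2 = BF/ADEH/- → run B
t=12: L0/L1/L2 = F/ADEH/- → run F
t=13: L0/L1/L2 = F/ADEH/- → run F
t=14: L0/L1/L2 = -/ADEHF/- → run A
t=15: L0/L1/L2 = -/ADEHF/- → run A
t=16: L0/L1/L2 = -/DEHF/- → run D
t=17: L0/L1/L2 = -/DEHF/- → run D
t=18: L0/L1/L2 = -/DEHF/- → run D
t=19: L0/L1/L2 = -/DEHF/- → run D
t=20: L0/L1/L2 = -/EHF/- → run E
t=21: L0/L1/L2 = -/EHF/- → run E
t=22: L0/L1/L2 = -/EHF/- → run E
t=23: L0/L1/L2 = -/EHF/- → run E
t=24: L0/L1/L2 = -/HF/E → run H
t=25: L0/L1/L2 = -/HF/E → run H
t=26: L0/L1/L2 = -/HF/E → run H
t=27: L0/L1/L2 = -/HF/E → run H
t=28: L0/L1/L2 = -/F/E → run F
t=29: L0/L1/L2 = -/F/E → run F
t=30: L0/L1/L2 = -/F/E → run F
t=31: L0/L1/L2 = -/-/E → run E
t=32: L0/L1/L2 = -/-/E → run E
t=33: (idle)
t=34: (idle)
t=35: (idle)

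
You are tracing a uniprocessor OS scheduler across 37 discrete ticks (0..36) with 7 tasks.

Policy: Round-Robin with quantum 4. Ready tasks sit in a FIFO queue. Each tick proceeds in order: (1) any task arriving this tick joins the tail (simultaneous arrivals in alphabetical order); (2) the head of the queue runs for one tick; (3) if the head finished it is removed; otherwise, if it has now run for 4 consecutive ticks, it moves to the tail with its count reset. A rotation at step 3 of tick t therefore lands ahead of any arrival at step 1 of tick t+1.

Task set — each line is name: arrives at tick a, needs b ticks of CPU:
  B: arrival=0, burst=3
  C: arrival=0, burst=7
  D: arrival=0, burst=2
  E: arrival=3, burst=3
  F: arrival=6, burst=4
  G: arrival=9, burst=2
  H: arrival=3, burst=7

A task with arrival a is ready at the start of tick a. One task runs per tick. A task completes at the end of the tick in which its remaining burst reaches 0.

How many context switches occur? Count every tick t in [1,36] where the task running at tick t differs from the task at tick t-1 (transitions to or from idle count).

t=0: queue=[B,C,D] q_used=0 → run B
t=1: queue=[B,C,D] q_used=1 → run B
t=2: queue=[B,C,D] q_used=2 → run B
t=3: queue=[C,D,E,H] q_used=0 → run C
t=4: queue=[C,D,E,H] q_used=1 → run C
t=5: queue=[C,D,E,H] q_used=2 → run C
t=6: queue=[C,D,E,H,F] q_used=3 → run C
t=7: queue=[D,E,H,F,C] q_used=0 → run D
t=8: queue=[D,E,H,F,C] q_used=1 → run D
t=9: queue=[E,H,F,C,G] q_used=0 → run E
t=10: queue=[E,H,F,C,G] q_used=1 → run E
t=11: queue=[E,H,F,C,G] q_used=2 → run E
t=12: queue=[H,F,C,G] q_used=0 → run H
t=13: queue=[H,F,C,G] q_used=1 → run H
t=14: queue=[H,F,C,G] q_used=2 → run H
t=15: queue=[H,F,C,G] q_used=3 → run H
t=16: queue=[F,C,G,H] q_used=0 → run F
t=17: queue=[F,C,G,H] q_used=1 → run F
t=18: queue=[F,C,G,H] q_used=2 → run F
t=19: queue=[F,C,G,H] q_used=3 → run F
t=20: queue=[C,G,H] q_used=0 → run C
t=21: queue=[C,G,H] q_used=1 → run C
t=22: queue=[C,G,H] q_used=2 → run C
t=23: queue=[G,H] q_used=0 → run G
t=24: queue=[G,H] q_used=1 → run G
t=25: queue=[H] q_used=0 → run H
t=26: queue=[H] q_used=1 → run H
t=27: queue=[H] q_used=2 → run H
t=28: (idle)
t=29: (idle)
t=30: (idle)
t=31: (idle)
t=32: (idle)
t=33: (idle)
t=34: (idle)
t=35: (idle)
t=36: (idle)

context switches = 9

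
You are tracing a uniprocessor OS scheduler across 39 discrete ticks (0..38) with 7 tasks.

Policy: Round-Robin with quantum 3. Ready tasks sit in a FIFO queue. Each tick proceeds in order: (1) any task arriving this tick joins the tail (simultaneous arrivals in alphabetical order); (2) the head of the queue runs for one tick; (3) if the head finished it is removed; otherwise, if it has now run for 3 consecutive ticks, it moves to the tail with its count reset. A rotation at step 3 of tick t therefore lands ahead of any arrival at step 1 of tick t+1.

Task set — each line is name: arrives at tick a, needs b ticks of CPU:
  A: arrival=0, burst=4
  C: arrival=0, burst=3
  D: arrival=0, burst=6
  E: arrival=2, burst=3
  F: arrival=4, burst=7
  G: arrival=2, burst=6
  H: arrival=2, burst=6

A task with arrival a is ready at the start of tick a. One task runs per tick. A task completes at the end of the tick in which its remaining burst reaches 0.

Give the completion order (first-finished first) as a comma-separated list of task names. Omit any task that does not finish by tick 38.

completion order = C, E, A, D, G, H, F

t=0: queue=[A,C,D] q_used=0 → run A
t=1: queue=[A,C,D] q_used=1 → run A
t=2: queue=[A,C,D,E,G,H] q_used=2 → run A
t=3: queue=[C,D,E,G,H,A] q_used=0 → run C
t=4: queue=[C,D,E,G,H,A,F] q_used=1 → run C
t=5: queue=[C,D,E,G,H,A,F] q_used=2 → run C
t=6: queue=[D,E,G,H,A,F] q_used=0 → run D
t=7: queue=[D,E,G,H,A,F] q_used=1 → run D
t=8: queue=[D,E,G,H,A,F] q_used=2 → run D
t=9: queue=[E,G,H,A,F,D] q_used=0 → run E
t=10: queue=[E,G,H,A,F,D] q_used=1 → run E
t=11: queue=[E,G,H,A,F,D] q_used=2 → run E
t=12: queue=[G,H,A,F,D] q_used=0 → run G
t=13: queue=[G,H,A,F,D] q_used=1 → run G
t=14: queue=[G,H,A,F,D] q_used=2 → run G
t=15: queue=[H,A,F,D,G] q_used=0 → run H
t=16: queue=[H,A,F,D,G] q_used=1 → run H
t=17: queue=[H,A,F,D,G] q_used=2 → run H
t=18: queue=[A,F,D,G,H] q_used=0 → run A
t=19: queue=[F,D,G,H] q_used=0 → run F
t=20: queue=[F,D,G,H] q_used=1 → run F
t=21: queue=[F,D,G,H] q_used=2 → run F
t=22: queue=[D,G,H,F] q_used=0 → run D
t=23: queue=[D,G,H,F] q_used=1 → run D
t=24: queue=[D,G,H,F] q_used=2 → run D
t=25: queue=[G,H,F] q_used=0 → run G
t=26: queue=[G,H,F] q_used=1 → run G
t=27: queue=[G,H,F] q_used=2 → run G
t=28: queue=[H,F] q_used=0 → run H
t=29: queue=[H,F] q_used=1 → run H
t=30: queue=[H,F] q_used=2 → run H
t=31: queue=[F] q_used=0 → run F
t=32: queue=[F] q_used=1 → run F
t=33: queue=[F] q_used=2 → run F
t=34: queue=[F] q_used=0 → run F
t=35: (idle)
t=36: (idle)
t=37: (idle)
t=38: (idle)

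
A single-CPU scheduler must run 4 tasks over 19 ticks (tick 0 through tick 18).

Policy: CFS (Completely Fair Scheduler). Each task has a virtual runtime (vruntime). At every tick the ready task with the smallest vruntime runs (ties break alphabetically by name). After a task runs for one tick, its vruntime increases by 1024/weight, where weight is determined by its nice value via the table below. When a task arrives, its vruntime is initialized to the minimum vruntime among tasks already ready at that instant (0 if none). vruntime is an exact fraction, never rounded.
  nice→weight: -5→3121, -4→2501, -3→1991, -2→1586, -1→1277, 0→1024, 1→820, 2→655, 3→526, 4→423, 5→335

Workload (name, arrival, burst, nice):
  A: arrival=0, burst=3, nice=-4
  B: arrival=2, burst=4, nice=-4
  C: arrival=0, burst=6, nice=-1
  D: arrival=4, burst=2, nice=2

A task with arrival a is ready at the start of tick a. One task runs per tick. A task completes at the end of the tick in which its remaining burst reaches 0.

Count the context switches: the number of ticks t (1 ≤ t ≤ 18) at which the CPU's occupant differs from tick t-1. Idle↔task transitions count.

context switches = 12

t=0: vr[A=0 C=0] → run A
t=1: vr[A=1024/2501 C=0] → run C
t=2: vr[A=1024/2501 B=1024/2501 C=1024/1277] → run A
t=3: vr[A=2048/2501 B=1024/2501 C=1024/1277] → run B
t=4: vr[A=2048/2501 B=2048/2501 C=1024/1277 D=1024/1277] → run C
t=5: vr[A=2048/2501 B=2048/2501 C=2048/1277 D=1024/1277] → run D
t=6: vr[A=2048/2501 B=2048/2501 C=2048/1277 D=1978368/836435] → run A
t=7: vr[B=2048/2501 C=2048/1277 D=1978368/836435] → run B
t=8: vr[B=3072/2501 C=2048/1277 D=1978368/836435] → run B
t=9: vr[B=4096/2501 C=2048/1277 D=1978368/836435] → run C
t=10: vr[B=4096/2501 C=3072/1277 D=1978368/836435] → run B
t=11: vr[C=3072/1277 D=1978368/836435] → run D
t=12: vr[C=3072/1277] → run C
t=13: vr[C=4096/1277] → run C
t=14: vr[C=5120/1277] → run C
t=15: (idle)
t=16: (idle)
t=17: (idle)
t=18: (idle)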